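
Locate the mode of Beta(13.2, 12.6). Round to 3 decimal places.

0.513

The density x^(α−1)(1−x)^(β−1) is maximised at (α−1)/(α+β−2) = 12.2/23.8 = 0.513.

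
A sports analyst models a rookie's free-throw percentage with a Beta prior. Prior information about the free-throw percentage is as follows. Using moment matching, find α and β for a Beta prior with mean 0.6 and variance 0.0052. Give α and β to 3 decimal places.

α = 27.092, β = 18.062

Let s = α+β. The Beta variance is μ(1−μ)/(s+1).
So s+1 = μ(1−μ)/σ² = (0.6×0.4)/0.0052 = 0.24/0.0052 = 46.1538, giving s = 45.1538.
Then α = μs = 0.6×45.1538 = 27.092 and β = (1−μ)s = 0.4×45.1538 = 18.062.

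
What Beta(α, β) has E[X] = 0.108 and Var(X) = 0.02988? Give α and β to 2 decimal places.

α = 0.24, β = 1.98

Write ν = α+β; then α = μν and Var = μ(1−μ)/(ν+1).
ν = μ(1−μ)/Var − 1 = 0.096336/0.02988 − 1 = 2.2241.
α = 0.108·2.2241 = 0.24, β = 0.892·2.2241 = 1.98.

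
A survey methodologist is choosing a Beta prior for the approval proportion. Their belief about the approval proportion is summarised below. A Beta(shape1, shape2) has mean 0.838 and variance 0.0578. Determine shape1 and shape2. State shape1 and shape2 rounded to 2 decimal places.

By moment matching, shape1+shape2 = μ(1−μ)/σ² − 1 = (0.838·0.162)/0.0578 − 1 = 2.3487 − 1 = 1.3487.
Since shape1/(shape1+shape2) = μ, shape1 = 0.838·1.3487 = 1.13 and shape2 = 0.162·1.3487 = 0.22.

shape1 = 1.13, shape2 = 0.22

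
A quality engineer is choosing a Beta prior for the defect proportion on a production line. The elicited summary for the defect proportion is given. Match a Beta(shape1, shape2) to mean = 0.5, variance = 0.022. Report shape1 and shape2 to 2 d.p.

By moment matching, shape1+shape2 = μ(1−μ)/σ² − 1 = (0.5·0.5)/0.022 − 1 = 11.3636 − 1 = 10.3636.
Since shape1/(shape1+shape2) = μ, shape1 = 0.5·10.3636 = 5.18 and shape2 = 0.5·10.3636 = 5.18.

shape1 = 5.18, shape2 = 5.18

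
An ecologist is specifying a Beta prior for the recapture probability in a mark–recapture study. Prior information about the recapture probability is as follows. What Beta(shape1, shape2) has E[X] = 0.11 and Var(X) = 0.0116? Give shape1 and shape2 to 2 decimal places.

Let s = shape1+shape2. The Beta variance is μ(1−μ)/(s+1).
So s+1 = μ(1−μ)/σ² = (0.11×0.89)/0.0116 = 0.0979/0.0116 = 8.4397, giving s = 7.4397.
Then shape1 = μs = 0.11×7.4397 = 0.82 and shape2 = (1−μ)s = 0.89×7.4397 = 6.62.

shape1 = 0.82, shape2 = 6.62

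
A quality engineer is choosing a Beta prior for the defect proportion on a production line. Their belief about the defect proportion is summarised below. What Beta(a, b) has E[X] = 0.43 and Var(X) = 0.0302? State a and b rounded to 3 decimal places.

Write ν = a+b; then a = μν and Var = μ(1−μ)/(ν+1).
ν = μ(1−μ)/Var − 1 = 0.2451/0.0302 − 1 = 7.1159.
a = 0.43·7.1159 = 3.060, b = 0.57·7.1159 = 4.056.

a = 3.060, b = 4.056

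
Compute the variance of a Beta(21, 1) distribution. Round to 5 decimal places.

0.00189

μ = 21/22 = 0.954545; Var = μ(1−μ)/(α+β+1) = 0.0433884/23 = 0.00189.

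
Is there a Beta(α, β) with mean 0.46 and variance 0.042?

Yes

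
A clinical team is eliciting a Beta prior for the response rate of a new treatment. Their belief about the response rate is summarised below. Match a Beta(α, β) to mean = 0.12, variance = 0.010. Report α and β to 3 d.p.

By moment matching, α+β = μ(1−μ)/σ² − 1 = (0.12·0.88)/0.010 − 1 = 10.5600 − 1 = 9.5600.
Since α/(α+β) = μ, α = 0.12·9.5600 = 1.147 and β = 0.88·9.5600 = 8.413.

α = 1.147, β = 8.413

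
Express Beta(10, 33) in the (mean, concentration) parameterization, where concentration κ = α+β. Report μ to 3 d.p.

μ = 0.233, κ = 43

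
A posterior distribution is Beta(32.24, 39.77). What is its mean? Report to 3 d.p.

0.448

The Beta mean is α/(α+β) = 32.24/(32.24+39.77) = 0.448.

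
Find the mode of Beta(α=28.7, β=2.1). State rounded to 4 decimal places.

0.9618

The density x^(α−1)(1−x)^(β−1) is maximised at (α−1)/(α+β−2) = 27.7/28.8 = 0.9618.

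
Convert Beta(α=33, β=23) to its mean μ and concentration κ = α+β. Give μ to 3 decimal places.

μ = 0.589, κ = 56

κ = α+β = 33+23 = 56; μ = α/κ = 33/56 = 0.589.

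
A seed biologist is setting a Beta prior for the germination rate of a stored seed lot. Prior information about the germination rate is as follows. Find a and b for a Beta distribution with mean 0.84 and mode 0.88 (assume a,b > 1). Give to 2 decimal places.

Let s = a+b. Mean gives a = μs = 0.84s; mode gives (a−1)/(s−2) = 0.88.
Substituting: 0.84s − 1 = 0.88(s−2) = 0.88s − 1.76, so -0.04s = -0.76 and s = 19.0000.
Then a = 0.84×19.0000 = 15.96 and b = s−a = 3.04.

a = 15.96, b = 3.04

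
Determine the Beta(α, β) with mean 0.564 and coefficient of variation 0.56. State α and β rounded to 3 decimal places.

Var = (CV·μ)² = (0.56×0.564)² = 0.099755.
α+β = μ(1−μ)/Var − 1 = 0.245904/0.099755 − 1 = 1.4651.
Thus α = 0.564·1.4651 = 0.826 and β = 0.436·1.4651 = 0.639.

α = 0.826, β = 0.639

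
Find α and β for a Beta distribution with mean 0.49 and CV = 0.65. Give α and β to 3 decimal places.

α = 0.717, β = 0.746

Var = (CV·μ)² = (0.65×0.49)² = 0.101442.
α+β = μ(1−μ)/Var − 1 = 0.2499/0.101442 − 1 = 1.4635.
Thus α = 0.49·1.4635 = 0.717 and β = 0.51·1.4635 = 0.746.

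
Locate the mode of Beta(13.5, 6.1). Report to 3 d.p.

The density x^(α−1)(1−x)^(β−1) is maximised at (α−1)/(α+β−2) = 12.5/17.6 = 0.710.

0.710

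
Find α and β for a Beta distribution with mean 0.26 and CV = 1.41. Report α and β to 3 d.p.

α = 0.112, β = 0.319

Var = (CV·μ)² = (1.41×0.26)² = 0.134396.
α+β = μ(1−μ)/Var − 1 = 0.1924/0.134396 − 1 = 0.4316.
Thus α = 0.26·0.4316 = 0.112 and β = 0.74·0.4316 = 0.319.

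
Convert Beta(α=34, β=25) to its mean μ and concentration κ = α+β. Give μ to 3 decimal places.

μ = 0.576, κ = 59

κ = α+β = 34+25 = 59; μ = α/κ = 34/59 = 0.576.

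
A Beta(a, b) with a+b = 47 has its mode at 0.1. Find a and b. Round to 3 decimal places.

a = 5.500, b = 41.500

Mode = (a−1)/(κ−2) with κ = a+b, so a−1 = 0.1·45 = 4.500.
a = 5.500; b = κ − a = 41.500.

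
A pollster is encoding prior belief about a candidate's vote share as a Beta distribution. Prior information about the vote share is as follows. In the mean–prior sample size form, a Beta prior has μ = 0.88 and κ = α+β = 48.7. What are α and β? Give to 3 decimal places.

Split κ in proportion μ : (1−μ): α = 0.88·48.7 = 42.856, β = 48.7 − 42.856 = 5.844.

α = 42.856, β = 5.844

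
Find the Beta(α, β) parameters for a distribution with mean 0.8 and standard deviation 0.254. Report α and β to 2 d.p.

α = 1.18, β = 0.30

σ² = 0.254² = 0.064516.
With s = α+β, Var = μ(1−μ)/(s+1), so s+1 = (0.8×0.2)/0.064516 = 2.4800 and s = 1.4800.
α = μs = 1.18, β = (1−μ)s = 0.30.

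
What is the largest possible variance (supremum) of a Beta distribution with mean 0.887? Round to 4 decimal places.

0.1002

For fixed mean μ the Beta variance is μ(1−μ)/(α+β+1), increasing as α+β decreases.
Its least upper bound (not attained) is μ(1−μ) = 0.887·0.113 = 0.1002.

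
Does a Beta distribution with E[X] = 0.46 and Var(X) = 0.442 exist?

No

For any Beta, Var(X) < E[X]·(1−E[X]).
Here μ(1−μ) = 0.46×0.54 = 0.2484, and 0.442 ≥ 0.2484.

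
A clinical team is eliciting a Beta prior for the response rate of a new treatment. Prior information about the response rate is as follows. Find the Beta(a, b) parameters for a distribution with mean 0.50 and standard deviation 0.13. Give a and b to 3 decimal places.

σ² = 0.13² = 0.0169.
With s = a+b, Var = μ(1−μ)/(s+1), so s+1 = (0.50×0.50)/0.0169 = 14.7929 and s = 13.7929.
a = μs = 6.896, b = (1−μ)s = 6.896.

a = 6.896, b = 6.896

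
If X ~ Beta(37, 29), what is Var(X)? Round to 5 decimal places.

0.00368

α+β = 66 and αβ = 1073, so Var = αβ/[(α+β)²(α+β+1)] = 1073/291852 = 0.00368.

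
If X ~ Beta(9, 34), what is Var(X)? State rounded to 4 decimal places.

0.0038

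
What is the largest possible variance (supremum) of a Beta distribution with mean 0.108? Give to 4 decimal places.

Var = μ(1−μ)/(α+β+1), which approaches μ(1−μ) as α+β → 0.
So the supremum is μ(1−μ) = 0.108×0.892 = 0.0963.

0.0963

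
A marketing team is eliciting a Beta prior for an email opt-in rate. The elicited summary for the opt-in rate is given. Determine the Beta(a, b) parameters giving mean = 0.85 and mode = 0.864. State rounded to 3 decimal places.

With s = a+b: μ = a/s and mode = (a−1)/(s−2). Eliminating a = μs,
μs − 1 = m(s−2) ⇒ s(μ−m) = 1−2m ⇒ s = -0.728/-0.014 = 52.0000.
So a = μs = 44.200, b = (1−μ)s = 7.800.

a = 44.200, b = 7.800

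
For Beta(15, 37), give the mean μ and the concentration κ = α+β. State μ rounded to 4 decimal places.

μ = 0.2885, κ = 52

κ = α+β = 15+37 = 52; μ = α/κ = 15/52 = 0.2885.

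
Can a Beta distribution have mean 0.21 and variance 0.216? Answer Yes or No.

No

A Beta with mean μ has variance μ(1−μ)/(α+β+1) < μ(1−μ).
Here μ(1−μ) = 0.21×0.79 = 0.1659, and 0.216 ≥ 0.1659.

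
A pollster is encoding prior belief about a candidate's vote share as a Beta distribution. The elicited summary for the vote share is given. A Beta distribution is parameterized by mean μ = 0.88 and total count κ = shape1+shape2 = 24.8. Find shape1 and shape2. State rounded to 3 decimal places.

Split κ in proportion μ : (1−μ): shape1 = 0.88·24.8 = 21.824, shape2 = 24.8 − 21.824 = 2.976.

shape1 = 21.824, shape2 = 2.976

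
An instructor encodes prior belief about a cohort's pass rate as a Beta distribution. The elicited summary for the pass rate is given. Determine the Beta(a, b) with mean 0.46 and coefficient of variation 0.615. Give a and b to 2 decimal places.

σ = CV·μ = 0.615×0.46 = 0.28290, so σ² = 0.080032.
s+1 = μ(1−μ)/σ² = 0.2484/0.080032 = 3.1037, so s = a+b = 2.1037.
a = μs = 0.97, b = (1−μ)s = 1.14.

a = 0.97, b = 1.14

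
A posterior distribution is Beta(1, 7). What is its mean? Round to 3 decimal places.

The Beta mean is α/(α+β) = 1/(1+7) = 0.125.

0.125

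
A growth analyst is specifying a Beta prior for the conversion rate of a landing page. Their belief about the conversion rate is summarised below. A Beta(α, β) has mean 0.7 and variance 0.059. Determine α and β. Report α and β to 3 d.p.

Let s = α+β. The Beta variance is μ(1−μ)/(s+1).
So s+1 = μ(1−μ)/σ² = (0.7×0.3)/0.059 = 0.21/0.059 = 3.5593, giving s = 2.5593.
Then α = μs = 0.7×2.5593 = 1.792 and β = (1−μ)s = 0.3×2.5593 = 0.768.

α = 1.792, β = 0.768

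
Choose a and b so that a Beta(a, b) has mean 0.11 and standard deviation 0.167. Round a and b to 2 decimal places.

σ² = 0.167² = 0.027889.
With s = a+b, Var = μ(1−μ)/(s+1), so s+1 = (0.11×0.89)/0.027889 = 3.5103 and s = 2.5103.
a = μs = 0.28, b = (1−μ)s = 2.23.

a = 0.28, b = 2.23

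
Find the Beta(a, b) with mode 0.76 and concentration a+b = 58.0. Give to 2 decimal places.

a = 43.56, b = 14.44

Since the density peak of Beta(a,b) is at (a−1)/(a+b−2),
a = 1 + 0.76(58.0−2) = 43.56 and b = 58.0 − 43.56 = 14.44.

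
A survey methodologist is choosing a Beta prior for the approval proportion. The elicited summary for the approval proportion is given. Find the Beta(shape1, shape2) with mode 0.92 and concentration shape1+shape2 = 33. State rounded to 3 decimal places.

Mode = (shape1−1)/(κ−2) with κ = shape1+shape2, so shape1−1 = 0.92·31 = 28.520.
shape1 = 29.520; shape2 = κ − shape1 = 3.480.

shape1 = 29.520, shape2 = 3.480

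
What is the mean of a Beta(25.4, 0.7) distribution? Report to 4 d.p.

The Beta mean is α/(α+β) = 25.4/(25.4+0.7) = 0.9732.

0.9732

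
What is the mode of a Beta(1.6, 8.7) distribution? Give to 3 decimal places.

0.072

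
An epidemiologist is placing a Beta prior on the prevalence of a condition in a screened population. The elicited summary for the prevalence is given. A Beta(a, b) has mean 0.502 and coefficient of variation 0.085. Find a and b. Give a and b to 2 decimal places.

σ = CV·μ = 0.085×0.502 = 0.04267, so σ² = 0.001821.
s+1 = μ(1−μ)/σ² = 0.249996/0.001821 = 137.3054, so s = a+b = 136.3054.
a = μs = 68.43, b = (1−μ)s = 67.88.

a = 68.43, b = 67.88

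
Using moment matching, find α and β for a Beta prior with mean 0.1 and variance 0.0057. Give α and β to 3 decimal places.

Write ν = α+β; then α = μν and Var = μ(1−μ)/(ν+1).
ν = μ(1−μ)/Var − 1 = 0.09/0.0057 − 1 = 14.7895.
α = 0.1·14.7895 = 1.479, β = 0.9·14.7895 = 13.311.

α = 1.479, β = 13.311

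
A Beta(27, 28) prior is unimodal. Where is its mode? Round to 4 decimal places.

0.4906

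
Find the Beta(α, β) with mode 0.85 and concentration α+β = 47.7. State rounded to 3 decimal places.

For α,β>1 the mode is (α−1)/(α+β−2), so α = mode·(κ−2)+1 = 0.85×45.7+1 = 39.845.
And β = (1−mode)·(κ−2)+1 = 0.15×45.7+1 = 7.855.

α = 39.845, β = 7.855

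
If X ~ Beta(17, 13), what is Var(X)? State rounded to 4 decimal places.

0.0079

μ = 17/30 = 0.566667; Var = μ(1−μ)/(α+β+1) = 0.2455556/31 = 0.0079.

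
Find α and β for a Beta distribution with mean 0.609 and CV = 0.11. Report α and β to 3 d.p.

α = 31.705, β = 20.356

Var = (CV·μ)² = (0.11×0.609)² = 0.004488.
α+β = μ(1−μ)/Var − 1 = 0.238119/0.004488 − 1 = 52.0608.
Thus α = 0.609·52.0608 = 31.705 and β = 0.391·52.0608 = 20.356.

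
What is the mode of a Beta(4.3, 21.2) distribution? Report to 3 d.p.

0.140

With α,β > 1, mode = (α−1)/(α+β−2) = 3.3/23.5 = 0.140.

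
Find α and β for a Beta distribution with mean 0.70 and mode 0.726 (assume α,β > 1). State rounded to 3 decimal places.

With s = α+β: μ = α/s and mode = (α−1)/(s−2). Eliminating α = μs,
μs − 1 = m(s−2) ⇒ s(μ−m) = 1−2m ⇒ s = -0.452/-0.026 = 17.3846.
So α = μs = 12.169, β = (1−μ)s = 5.215.

α = 12.169, β = 5.215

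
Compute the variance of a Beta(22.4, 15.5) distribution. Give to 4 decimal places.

0.0062

Var = αβ/[(α+β)²(α+β+1)] = (22.4×15.5)/(37.9²×38.9) = 347.20/55876.349 = 0.0062.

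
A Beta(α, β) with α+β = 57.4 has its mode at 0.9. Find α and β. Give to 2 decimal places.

α = 50.86, β = 6.54

For α,β>1 the mode is (α−1)/(α+β−2), so α = mode·(κ−2)+1 = 0.9×55.4+1 = 50.86.
And β = (1−mode)·(κ−2)+1 = 0.1×55.4+1 = 6.54.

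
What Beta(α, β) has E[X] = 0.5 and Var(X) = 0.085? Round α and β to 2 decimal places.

α = 0.97, β = 0.97

Let s = α+β. The Beta variance is μ(1−μ)/(s+1).
So s+1 = μ(1−μ)/σ² = (0.5×0.5)/0.085 = 0.25/0.085 = 2.9412, giving s = 1.9412.
Then α = μs = 0.5×1.9412 = 0.97 and β = (1−μ)s = 0.5×1.9412 = 0.97.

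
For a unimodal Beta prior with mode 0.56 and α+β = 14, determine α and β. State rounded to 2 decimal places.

α = 7.72, β = 6.28

Since the density peak of Beta(α,β) is at (α−1)/(α+β−2),
α = 1 + 0.56(14−2) = 7.72 and β = 14 − 7.72 = 6.28.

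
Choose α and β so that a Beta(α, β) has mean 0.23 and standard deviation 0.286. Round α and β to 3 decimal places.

α = 0.268, β = 0.897

σ² = 0.286² = 0.081796.
With s = α+β, Var = μ(1−μ)/(s+1), so s+1 = (0.23×0.77)/0.081796 = 2.1651 and s = 1.1651.
α = μs = 0.268, β = (1−μ)s = 0.897.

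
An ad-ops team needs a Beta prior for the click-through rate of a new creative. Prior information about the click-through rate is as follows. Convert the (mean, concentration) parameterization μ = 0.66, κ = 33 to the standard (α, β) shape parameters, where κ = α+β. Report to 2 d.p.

α = 21.78, β = 11.22

α = μκ = 0.66×33 = 21.78 and β = (1−μ)κ = 0.34×33 = 11.22.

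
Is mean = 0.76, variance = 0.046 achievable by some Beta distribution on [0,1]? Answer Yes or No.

Yes

The Beta variance bound is σ² < μ(1−μ).
Here μ(1−μ) = 0.76×0.24 = 0.1824, and 0.046 < 0.1824.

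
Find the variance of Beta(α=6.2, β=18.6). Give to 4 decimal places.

0.0073

α+β = 24.8 and αβ = 115.32, so Var = αβ/[(α+β)²(α+β+1)] = 115.32/15868.032 = 0.0073.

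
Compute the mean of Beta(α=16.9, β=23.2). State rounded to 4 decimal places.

E[X] = α/(α+β) = 16.9/40.1 = 0.4214.

0.4214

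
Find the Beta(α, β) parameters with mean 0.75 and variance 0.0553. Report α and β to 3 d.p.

Let s = α+β. The Beta variance is μ(1−μ)/(s+1).
So s+1 = μ(1−μ)/σ² = (0.75×0.25)/0.0553 = 0.1875/0.0553 = 3.3906, giving s = 2.3906.
Then α = μs = 0.75×2.3906 = 1.793 and β = (1−μ)s = 0.25×2.3906 = 0.598.

α = 1.793, β = 0.598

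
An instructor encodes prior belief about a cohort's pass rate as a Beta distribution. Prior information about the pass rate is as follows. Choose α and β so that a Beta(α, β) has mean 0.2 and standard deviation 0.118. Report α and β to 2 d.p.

α = 2.10, β = 8.39

First σ² = 0.013924. Setting α = μn, β = (1−μ)n with n = α+β,
μ(1−μ)/(n+1) = 0.013924 ⇒ n+1 = 0.16/0.013924 = 11.4910 ⇒ n = 10.4910.
Hence α = 0.2×10.4910 = 2.10, β = 0.8×10.4910 = 8.39.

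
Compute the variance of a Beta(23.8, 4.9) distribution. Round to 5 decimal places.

0.00477

α+β = 28.7 and αβ = 116.62, so Var = αβ/[(α+β)²(α+β+1)] = 116.62/24463.593 = 0.00477.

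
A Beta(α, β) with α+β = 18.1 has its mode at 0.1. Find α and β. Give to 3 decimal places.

α = 2.610, β = 15.490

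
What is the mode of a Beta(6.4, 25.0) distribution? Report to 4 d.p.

With α,β > 1, mode = (α−1)/(α+β−2) = 5.4/29.4 = 0.1837.

0.1837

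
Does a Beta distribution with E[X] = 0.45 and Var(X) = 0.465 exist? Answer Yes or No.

No

The Beta variance bound is σ² < μ(1−μ).
Here μ(1−μ) = 0.45×0.55 = 0.2475, and 0.465 ≥ 0.2475.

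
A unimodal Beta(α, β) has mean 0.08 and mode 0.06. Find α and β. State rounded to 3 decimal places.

α = 3.520, β = 40.480

With s = α+β: μ = α/s and mode = (α−1)/(s−2). Eliminating α = μs,
μs − 1 = m(s−2) ⇒ s(μ−m) = 1−2m ⇒ s = 0.88/0.02 = 44.0000.
So α = μs = 3.520, β = (1−μ)s = 40.480.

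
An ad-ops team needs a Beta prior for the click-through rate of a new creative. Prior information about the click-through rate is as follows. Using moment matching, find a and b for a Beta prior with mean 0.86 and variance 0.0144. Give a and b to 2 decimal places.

a = 6.33, b = 1.03

Let s = a+b. The Beta variance is μ(1−μ)/(s+1).
So s+1 = μ(1−μ)/σ² = (0.86×0.14)/0.0144 = 0.1204/0.0144 = 8.3611, giving s = 7.3611.
Then a = μs = 0.86×7.3611 = 6.33 and b = (1−μ)s = 0.14×7.3611 = 1.03.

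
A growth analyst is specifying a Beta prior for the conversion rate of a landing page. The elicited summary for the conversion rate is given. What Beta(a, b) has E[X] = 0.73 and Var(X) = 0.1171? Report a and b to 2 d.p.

a = 0.50, b = 0.18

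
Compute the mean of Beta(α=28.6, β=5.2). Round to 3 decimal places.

0.846

E[X] = α/(α+β) = 28.6/33.8 = 0.846.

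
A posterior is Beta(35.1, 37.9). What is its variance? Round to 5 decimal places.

0.00337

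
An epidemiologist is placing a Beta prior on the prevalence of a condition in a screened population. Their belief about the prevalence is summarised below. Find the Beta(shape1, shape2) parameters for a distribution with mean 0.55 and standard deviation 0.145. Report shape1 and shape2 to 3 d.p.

shape1 = 5.924, shape2 = 4.847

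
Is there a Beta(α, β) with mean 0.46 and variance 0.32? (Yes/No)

No

A Beta with mean μ has variance μ(1−μ)/(α+β+1) < μ(1−μ).
Here μ(1−μ) = 0.46×0.54 = 0.2484, and 0.32 ≥ 0.2484.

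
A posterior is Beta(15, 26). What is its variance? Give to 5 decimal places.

μ = 15/41 = 0.365854; Var = μ(1−μ)/(α+β+1) = 0.2320048/42 = 0.00552.

0.00552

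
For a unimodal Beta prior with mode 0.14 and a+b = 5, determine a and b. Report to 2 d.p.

a = 1.42, b = 3.58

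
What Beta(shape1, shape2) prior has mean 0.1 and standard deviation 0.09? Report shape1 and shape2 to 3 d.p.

shape1 = 1.011, shape2 = 9.100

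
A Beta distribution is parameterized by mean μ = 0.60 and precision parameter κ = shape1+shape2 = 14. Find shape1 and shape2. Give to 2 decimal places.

shape1 = 8.40, shape2 = 5.60

Split κ in proportion μ : (1−μ): shape1 = 0.60·14 = 8.40, shape2 = 14 − 8.40 = 5.60.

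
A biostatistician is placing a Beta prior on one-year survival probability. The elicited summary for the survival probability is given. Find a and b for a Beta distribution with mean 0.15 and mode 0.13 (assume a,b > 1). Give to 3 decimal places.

With s = a+b: μ = a/s and mode = (a−1)/(s−2). Eliminating a = μs,
μs − 1 = m(s−2) ⇒ s(μ−m) = 1−2m ⇒ s = 0.74/0.02 = 37.0000.
So a = μs = 5.550, b = (1−μ)s = 31.450.

a = 5.550, b = 31.450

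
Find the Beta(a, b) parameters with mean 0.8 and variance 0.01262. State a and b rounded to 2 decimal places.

a = 9.34, b = 2.34

Let s = a+b. The Beta variance is μ(1−μ)/(s+1).
So s+1 = μ(1−μ)/σ² = (0.8×0.2)/0.01262 = 0.16/0.01262 = 12.6783, giving s = 11.6783.
Then a = μs = 0.8×11.6783 = 9.34 and b = (1−μ)s = 0.2×11.6783 = 2.34.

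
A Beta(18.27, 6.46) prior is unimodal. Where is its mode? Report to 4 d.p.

0.7598

With α,β > 1, mode = (α−1)/(α+β−2) = 17.27/22.73 = 0.7598.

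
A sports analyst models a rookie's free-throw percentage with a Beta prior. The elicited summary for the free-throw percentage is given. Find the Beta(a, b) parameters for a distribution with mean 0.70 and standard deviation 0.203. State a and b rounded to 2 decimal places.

Variance = 0.203² = 0.041209. The moment-matching identity a+b = μ(1−μ)/Var − 1 gives
a+b = 0.2100/0.041209 − 1 = 4.0960, so a = μ·4.0960 = 2.87 and b = (1−μ)·4.0960 = 1.23.

a = 2.87, b = 1.23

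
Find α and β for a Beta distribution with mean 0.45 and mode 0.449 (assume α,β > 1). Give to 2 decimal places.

α = 45.90, β = 56.10

Let s = α+β. Mean gives α = μs = 0.45s; mode gives (α−1)/(s−2) = 0.449.
Substituting: 0.45s − 1 = 0.449(s−2) = 0.449s − 0.898, so 0.001s = 0.102 and s = 102.0000.
Then α = 0.45×102.0000 = 45.90 and β = s−α = 56.10.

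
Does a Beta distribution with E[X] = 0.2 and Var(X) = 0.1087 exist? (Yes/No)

Yes

The Beta variance bound is σ² < μ(1−μ).
Here μ(1−μ) = 0.2×0.8 = 0.16, and 0.1087 < 0.16.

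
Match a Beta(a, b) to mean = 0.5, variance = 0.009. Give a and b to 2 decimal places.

a = 13.39, b = 13.39

Let s = a+b. The Beta variance is μ(1−μ)/(s+1).
So s+1 = μ(1−μ)/σ² = (0.5×0.5)/0.009 = 0.25/0.009 = 27.7778, giving s = 26.7778.
Then a = μs = 0.5×26.7778 = 13.39 and b = (1−μ)s = 0.5×26.7778 = 13.39.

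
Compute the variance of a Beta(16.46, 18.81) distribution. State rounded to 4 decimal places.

0.0069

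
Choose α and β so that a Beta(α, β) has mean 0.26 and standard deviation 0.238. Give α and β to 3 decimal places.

α = 0.623, β = 1.774

Variance = 0.238² = 0.056644. The moment-matching identity α+β = μ(1−μ)/Var − 1 gives
α+β = 0.1924/0.056644 − 1 = 2.3967, so α = μ·2.3967 = 0.623 and β = (1−μ)·2.3967 = 1.774.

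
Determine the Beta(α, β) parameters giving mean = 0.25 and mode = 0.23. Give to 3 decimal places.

α = 6.750, β = 20.250

With s = α+β: μ = α/s and mode = (α−1)/(s−2). Eliminating α = μs,
μs − 1 = m(s−2) ⇒ s(μ−m) = 1−2m ⇒ s = 0.54/0.02 = 27.0000.
So α = μs = 6.750, β = (1−μ)s = 20.250.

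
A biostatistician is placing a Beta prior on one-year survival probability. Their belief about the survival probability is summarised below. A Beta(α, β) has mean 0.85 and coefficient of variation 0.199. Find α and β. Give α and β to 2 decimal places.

α = 2.94, β = 0.52

σ = CV·μ = 0.199×0.85 = 0.16915, so σ² = 0.028612.
s+1 = μ(1−μ)/σ² = 0.1275/0.028612 = 4.4562, so s = α+β = 3.4562.
α = μs = 2.94, β = (1−μ)s = 0.52.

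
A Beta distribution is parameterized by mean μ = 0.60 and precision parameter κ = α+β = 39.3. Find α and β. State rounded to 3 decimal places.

Split κ in proportion μ : (1−μ): α = 0.60·39.3 = 23.580, β = 39.3 − 23.580 = 15.720.

α = 23.580, β = 15.720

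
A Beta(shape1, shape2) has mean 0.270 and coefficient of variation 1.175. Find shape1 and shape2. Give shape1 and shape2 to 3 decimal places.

shape1 = 0.259, shape2 = 0.700

σ = CV·μ = 1.175×0.270 = 0.31725, so σ² = 0.100648.
s+1 = μ(1−μ)/σ² = 0.197100/0.100648 = 1.9583, so s = shape1+shape2 = 0.9583.
shape1 = μs = 0.259, shape2 = (1−μ)s = 0.700.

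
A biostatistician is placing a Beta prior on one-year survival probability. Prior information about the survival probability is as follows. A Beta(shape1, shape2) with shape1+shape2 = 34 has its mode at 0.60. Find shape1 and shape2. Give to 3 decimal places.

shape1 = 20.200, shape2 = 13.800

Since the density peak of Beta(shape1,shape2) is at (shape1−1)/(shape1+shape2−2),
shape1 = 1 + 0.60(34−2) = 20.200 and shape2 = 34 − 20.200 = 13.800.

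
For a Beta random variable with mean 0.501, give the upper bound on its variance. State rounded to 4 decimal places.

For fixed mean μ the Beta variance is μ(1−μ)/(α+β+1), increasing as α+β decreases.
Its least upper bound (not attained) is μ(1−μ) = 0.501·0.499 = 0.2500.

0.2500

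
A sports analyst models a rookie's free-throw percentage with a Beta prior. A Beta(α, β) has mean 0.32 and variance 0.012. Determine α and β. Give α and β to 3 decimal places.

Let s = α+β. The Beta variance is μ(1−μ)/(s+1).
So s+1 = μ(1−μ)/σ² = (0.32×0.68)/0.012 = 0.2176/0.012 = 18.1333, giving s = 17.1333.
Then α = μs = 0.32×17.1333 = 5.483 and β = (1−μ)s = 0.68×17.1333 = 11.651.

α = 5.483, β = 11.651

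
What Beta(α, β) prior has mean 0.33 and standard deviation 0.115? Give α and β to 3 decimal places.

α = 5.187, β = 10.531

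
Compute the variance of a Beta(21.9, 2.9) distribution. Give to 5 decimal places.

0.00400

α+β = 24.8 and αβ = 63.51, so Var = αβ/[(α+β)²(α+β+1)] = 63.51/15868.032 = 0.00400.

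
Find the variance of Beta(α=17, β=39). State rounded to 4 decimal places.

0.0037

Var = αβ/[(α+β)²(α+β+1)] = (17×39)/(56²×57) = 663/178752 = 0.0037.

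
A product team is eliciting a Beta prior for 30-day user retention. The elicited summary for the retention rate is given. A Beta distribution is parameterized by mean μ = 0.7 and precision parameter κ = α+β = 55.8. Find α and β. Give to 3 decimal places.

α = 39.060, β = 16.740

Split κ in proportion μ : (1−μ): α = 0.7·55.8 = 39.060, β = 55.8 − 39.060 = 16.740.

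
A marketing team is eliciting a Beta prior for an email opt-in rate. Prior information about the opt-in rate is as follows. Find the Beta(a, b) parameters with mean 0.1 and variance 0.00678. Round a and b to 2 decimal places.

Write ν = a+b; then a = μν and Var = μ(1−μ)/(ν+1).
ν = μ(1−μ)/Var − 1 = 0.09/0.00678 − 1 = 12.2743.
a = 0.1·12.2743 = 1.23, b = 0.9·12.2743 = 11.05.

a = 1.23, b = 11.05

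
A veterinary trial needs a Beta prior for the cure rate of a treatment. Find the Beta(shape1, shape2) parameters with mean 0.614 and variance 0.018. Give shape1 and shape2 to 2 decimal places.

shape1 = 7.47, shape2 = 4.70

Write ν = shape1+shape2; then shape1 = μν and Var = μ(1−μ)/(ν+1).
ν = μ(1−μ)/Var − 1 = 0.237004/0.018 − 1 = 12.1669.
shape1 = 0.614·12.1669 = 7.47, shape2 = 0.386·12.1669 = 4.70.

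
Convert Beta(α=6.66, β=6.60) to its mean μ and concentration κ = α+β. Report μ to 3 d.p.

κ = α+β = 6.66+6.60 = 13.26; μ = α/κ = 6.66/13.26 = 0.502.

μ = 0.502, κ = 13.26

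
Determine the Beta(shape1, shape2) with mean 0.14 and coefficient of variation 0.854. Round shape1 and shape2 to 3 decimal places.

Var = (CV·μ)² = (0.854×0.14)² = 0.014295.
shape1+shape2 = μ(1−μ)/Var − 1 = 0.1204/0.014295 − 1 = 7.4228.
Thus shape1 = 0.14·7.4228 = 1.039 and shape2 = 0.86·7.4228 = 6.384.

shape1 = 1.039, shape2 = 6.384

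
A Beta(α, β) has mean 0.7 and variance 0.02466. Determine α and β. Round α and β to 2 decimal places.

α = 5.26, β = 2.25

Let s = α+β. The Beta variance is μ(1−μ)/(s+1).
So s+1 = μ(1−μ)/σ² = (0.7×0.3)/0.02466 = 0.21/0.02466 = 8.5158, giving s = 7.5158.
Then α = μs = 0.7×7.5158 = 5.26 and β = (1−μ)s = 0.3×7.5158 = 2.25.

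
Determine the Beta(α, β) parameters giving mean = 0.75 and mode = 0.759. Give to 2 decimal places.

α = 43.17, β = 14.39

Let s = α+β. Mean gives α = μs = 0.75s; mode gives (α−1)/(s−2) = 0.759.
Substituting: 0.75s − 1 = 0.759(s−2) = 0.759s − 1.518, so -0.009s = -0.518 and s = 57.5556.
Then α = 0.75×57.5556 = 43.17 and β = s−α = 14.39.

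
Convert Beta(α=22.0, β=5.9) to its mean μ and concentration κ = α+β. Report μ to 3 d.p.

μ = 0.789, κ = 27.9

κ = α+β = 22.0+5.9 = 27.9; μ = α/κ = 22.0/27.9 = 0.789.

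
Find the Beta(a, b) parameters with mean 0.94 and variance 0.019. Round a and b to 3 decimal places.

Let s = a+b. The Beta variance is μ(1−μ)/(s+1).
So s+1 = μ(1−μ)/σ² = (0.94×0.06)/0.019 = 0.0564/0.019 = 2.9684, giving s = 1.9684.
Then a = μs = 0.94×1.9684 = 1.850 and b = (1−μ)s = 0.06×1.9684 = 0.118.

a = 1.850, b = 0.118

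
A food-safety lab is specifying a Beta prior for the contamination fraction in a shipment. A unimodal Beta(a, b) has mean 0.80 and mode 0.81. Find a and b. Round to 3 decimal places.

a = 49.600, b = 12.400

With s = a+b: μ = a/s and mode = (a−1)/(s−2). Eliminating a = μs,
μs − 1 = m(s−2) ⇒ s(μ−m) = 1−2m ⇒ s = -0.62/-0.01 = 62.0000.
So a = μs = 49.600, b = (1−μ)s = 12.400.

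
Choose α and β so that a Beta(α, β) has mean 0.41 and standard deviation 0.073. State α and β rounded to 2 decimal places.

First σ² = 0.005329. Setting α = μn, β = (1−μ)n with n = α+β,
μ(1−μ)/(n+1) = 0.005329 ⇒ n+1 = 0.2419/0.005329 = 45.3931 ⇒ n = 44.3931.
Hence α = 0.41×44.3931 = 18.20, β = 0.59×44.3931 = 26.19.

α = 18.20, β = 26.19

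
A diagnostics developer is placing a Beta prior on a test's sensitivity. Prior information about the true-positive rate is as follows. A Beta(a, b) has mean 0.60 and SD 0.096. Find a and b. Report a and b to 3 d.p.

a = 15.025, b = 10.017

Variance = 0.096² = 0.009216. The moment-matching identity a+b = μ(1−μ)/Var − 1 gives
a+b = 0.2400/0.009216 − 1 = 25.0417, so a = μ·25.0417 = 15.025 and b = (1−μ)·25.0417 = 10.017.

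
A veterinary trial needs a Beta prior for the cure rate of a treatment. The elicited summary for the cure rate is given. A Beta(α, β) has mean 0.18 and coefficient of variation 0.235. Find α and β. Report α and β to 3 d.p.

α = 14.668, β = 66.822

σ = CV·μ = 0.235×0.18 = 0.04230, so σ² = 0.001789.
s+1 = μ(1−μ)/σ² = 0.1476/0.001789 = 82.4908, so s = α+β = 81.4908.
α = μs = 14.668, β = (1−μ)s = 66.822.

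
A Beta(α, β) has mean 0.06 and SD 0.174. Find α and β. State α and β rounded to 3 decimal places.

α = 0.052, β = 0.811

Variance = 0.174² = 0.030276. The moment-matching identity α+β = μ(1−μ)/Var − 1 gives
α+β = 0.0564/0.030276 − 1 = 0.8629, so α = μ·0.8629 = 0.052 and β = (1−μ)·0.8629 = 0.811.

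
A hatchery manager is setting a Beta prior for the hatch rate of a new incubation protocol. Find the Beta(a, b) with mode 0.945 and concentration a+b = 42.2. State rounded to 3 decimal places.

Mode = (a−1)/(κ−2) with κ = a+b, so a−1 = 0.945·40.2 = 37.989.
a = 38.989; b = κ − a = 3.211.

a = 38.989, b = 3.211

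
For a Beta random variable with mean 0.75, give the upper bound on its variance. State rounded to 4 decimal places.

0.1875

Var = μ(1−μ)/(α+β+1), which approaches μ(1−μ) as α+β → 0.
So the supremum is μ(1−μ) = 0.75×0.25 = 0.1875.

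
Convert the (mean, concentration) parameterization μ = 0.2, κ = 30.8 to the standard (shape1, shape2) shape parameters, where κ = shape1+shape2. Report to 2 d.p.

shape1 = 6.16, shape2 = 24.64

Split κ in proportion μ : (1−μ): shape1 = 0.2·30.8 = 6.16, shape2 = 30.8 − 6.16 = 24.64.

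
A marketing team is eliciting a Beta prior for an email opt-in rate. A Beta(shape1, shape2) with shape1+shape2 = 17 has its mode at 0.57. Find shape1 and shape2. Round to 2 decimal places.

shape1 = 9.55, shape2 = 7.45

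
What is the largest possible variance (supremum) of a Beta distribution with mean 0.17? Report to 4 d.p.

Var = μ(1−μ)/(α+β+1), which approaches μ(1−μ) as α+β → 0.
So the supremum is μ(1−μ) = 0.17×0.83 = 0.1411.

0.1411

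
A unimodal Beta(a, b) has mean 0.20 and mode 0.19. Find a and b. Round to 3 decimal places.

a = 12.400, b = 49.600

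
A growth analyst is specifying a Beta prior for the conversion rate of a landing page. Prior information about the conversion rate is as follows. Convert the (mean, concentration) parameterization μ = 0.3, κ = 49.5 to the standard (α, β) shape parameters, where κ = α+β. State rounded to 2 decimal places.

α = μκ = 0.3×49.5 = 14.85 and β = (1−μ)κ = 0.7×49.5 = 34.65.

α = 14.85, β = 34.65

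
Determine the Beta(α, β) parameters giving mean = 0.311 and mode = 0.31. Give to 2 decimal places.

Let s = α+β. Mean gives α = μs = 0.311s; mode gives (α−1)/(s−2) = 0.31.
Substituting: 0.311s − 1 = 0.31(s−2) = 0.31s − 0.62, so 0.001s = 0.38 and s = 380.0000.
Then α = 0.311×380.0000 = 118.18 and β = s−α = 261.82.

α = 118.18, β = 261.82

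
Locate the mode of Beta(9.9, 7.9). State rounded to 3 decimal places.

With α,β > 1, mode = (α−1)/(α+β−2) = 8.9/15.8 = 0.563.

0.563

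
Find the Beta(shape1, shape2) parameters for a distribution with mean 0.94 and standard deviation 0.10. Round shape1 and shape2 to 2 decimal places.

shape1 = 4.36, shape2 = 0.28

Variance = 0.10² = 0.0100. The moment-matching identity shape1+shape2 = μ(1−μ)/Var − 1 gives
shape1+shape2 = 0.0564/0.0100 − 1 = 4.6400, so shape1 = μ·4.6400 = 4.36 and shape2 = (1−μ)·4.6400 = 0.28.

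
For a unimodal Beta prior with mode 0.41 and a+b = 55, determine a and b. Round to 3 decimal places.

Since the density peak of Beta(a,b) is at (a−1)/(a+b−2),
a = 1 + 0.41(55−2) = 22.730 and b = 55 − 22.730 = 32.270.

a = 22.730, b = 32.270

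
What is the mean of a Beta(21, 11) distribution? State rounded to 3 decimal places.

E[X] = α/(α+β) = 21/32 = 0.656.

0.656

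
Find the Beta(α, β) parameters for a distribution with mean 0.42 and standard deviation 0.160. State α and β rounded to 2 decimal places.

α = 3.58, β = 4.94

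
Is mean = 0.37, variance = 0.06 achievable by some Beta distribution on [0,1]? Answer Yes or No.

For any Beta, Var(X) < E[X]·(1−E[X]).
Here μ(1−μ) = 0.37×0.63 = 0.2331, and 0.06 < 0.2331.

Yes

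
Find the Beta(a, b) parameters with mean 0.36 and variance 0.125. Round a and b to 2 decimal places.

a = 0.30, b = 0.54

Let s = a+b. The Beta variance is μ(1−μ)/(s+1).
So s+1 = μ(1−μ)/σ² = (0.36×0.64)/0.125 = 0.2304/0.125 = 1.8432, giving s = 0.8432.
Then a = μs = 0.36×0.8432 = 0.30 and b = (1−μ)s = 0.64×0.8432 = 0.54.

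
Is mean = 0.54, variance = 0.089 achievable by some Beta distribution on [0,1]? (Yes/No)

For any Beta, Var(X) < E[X]·(1−E[X]).
Here μ(1−μ) = 0.54×0.46 = 0.2484, and 0.089 < 0.2484.

Yes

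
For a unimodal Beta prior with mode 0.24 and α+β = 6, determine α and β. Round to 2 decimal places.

α = 1.96, β = 4.04

Mode = (α−1)/(κ−2) with κ = α+β, so α−1 = 0.24·4 = 0.96.
α = 1.96; β = κ − α = 4.04.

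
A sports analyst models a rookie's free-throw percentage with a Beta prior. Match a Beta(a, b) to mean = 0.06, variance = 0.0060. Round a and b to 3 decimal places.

a = 0.504, b = 7.896

Write ν = a+b; then a = μν and Var = μ(1−μ)/(ν+1).
ν = μ(1−μ)/Var − 1 = 0.0564/0.0060 − 1 = 8.4000.
a = 0.06·8.4000 = 0.504, b = 0.94·8.4000 = 7.896.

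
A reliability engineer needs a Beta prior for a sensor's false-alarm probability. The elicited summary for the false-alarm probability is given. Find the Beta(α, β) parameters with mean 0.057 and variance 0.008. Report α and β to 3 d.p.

α = 0.326, β = 5.393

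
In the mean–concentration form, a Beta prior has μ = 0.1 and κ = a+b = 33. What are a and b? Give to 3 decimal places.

a = μκ = 0.1×33 = 3.300 and b = (1−μ)κ = 0.9×33 = 29.700.

a = 3.300, b = 29.700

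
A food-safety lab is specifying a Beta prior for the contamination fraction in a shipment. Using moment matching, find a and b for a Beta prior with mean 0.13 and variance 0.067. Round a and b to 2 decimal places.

a = 0.09, b = 0.60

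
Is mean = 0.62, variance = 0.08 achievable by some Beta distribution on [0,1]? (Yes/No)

Yes

A Beta with mean μ has variance μ(1−μ)/(α+β+1) < μ(1−μ).
Here μ(1−μ) = 0.62×0.38 = 0.2356, and 0.08 < 0.2356.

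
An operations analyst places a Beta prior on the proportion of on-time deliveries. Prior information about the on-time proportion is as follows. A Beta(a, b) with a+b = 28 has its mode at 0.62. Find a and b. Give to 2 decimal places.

a = 17.12, b = 10.88

Since the density peak of Beta(a,b) is at (a−1)/(a+b−2),
a = 1 + 0.62(28−2) = 17.12 and b = 28 − 17.12 = 10.88.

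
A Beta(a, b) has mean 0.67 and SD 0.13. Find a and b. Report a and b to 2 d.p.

a = 8.10, b = 3.99

Variance = 0.13² = 0.0169. The moment-matching identity a+b = μ(1−μ)/Var − 1 gives
a+b = 0.2211/0.0169 − 1 = 12.0828, so a = μ·12.0828 = 8.10 and b = (1−μ)·12.0828 = 3.99.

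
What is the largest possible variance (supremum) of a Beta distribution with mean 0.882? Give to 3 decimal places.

0.104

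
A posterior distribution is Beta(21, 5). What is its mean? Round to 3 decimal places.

0.808

The Beta mean is α/(α+β) = 21/(21+5) = 0.808.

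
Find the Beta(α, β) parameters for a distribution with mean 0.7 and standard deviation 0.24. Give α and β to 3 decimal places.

First σ² = 0.0576. Setting α = μn, β = (1−μ)n with n = α+β,
μ(1−μ)/(n+1) = 0.0576 ⇒ n+1 = 0.21/0.0576 = 3.6458 ⇒ n = 2.6458.
Hence α = 0.7×2.6458 = 1.852, β = 0.3×2.6458 = 0.794.

α = 1.852, β = 0.794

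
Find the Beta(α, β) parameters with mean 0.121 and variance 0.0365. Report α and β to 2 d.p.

α = 0.23, β = 1.68

Write ν = α+β; then α = μν and Var = μ(1−μ)/(ν+1).
ν = μ(1−μ)/Var − 1 = 0.106359/0.0365 − 1 = 1.9139.
α = 0.121·1.9139 = 0.23, β = 0.879·1.9139 = 1.68.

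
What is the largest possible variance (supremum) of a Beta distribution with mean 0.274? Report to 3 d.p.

0.199

For fixed mean μ the Beta variance is μ(1−μ)/(α+β+1), increasing as α+β decreases.
Its least upper bound (not attained) is μ(1−μ) = 0.274·0.726 = 0.199.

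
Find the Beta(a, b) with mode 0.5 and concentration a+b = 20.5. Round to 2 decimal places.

For a,b>1 the mode is (a−1)/(a+b−2), so a = mode·(κ−2)+1 = 0.5×18.5+1 = 10.25.
And b = (1−mode)·(κ−2)+1 = 0.5×18.5+1 = 10.25.

a = 10.25, b = 10.25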